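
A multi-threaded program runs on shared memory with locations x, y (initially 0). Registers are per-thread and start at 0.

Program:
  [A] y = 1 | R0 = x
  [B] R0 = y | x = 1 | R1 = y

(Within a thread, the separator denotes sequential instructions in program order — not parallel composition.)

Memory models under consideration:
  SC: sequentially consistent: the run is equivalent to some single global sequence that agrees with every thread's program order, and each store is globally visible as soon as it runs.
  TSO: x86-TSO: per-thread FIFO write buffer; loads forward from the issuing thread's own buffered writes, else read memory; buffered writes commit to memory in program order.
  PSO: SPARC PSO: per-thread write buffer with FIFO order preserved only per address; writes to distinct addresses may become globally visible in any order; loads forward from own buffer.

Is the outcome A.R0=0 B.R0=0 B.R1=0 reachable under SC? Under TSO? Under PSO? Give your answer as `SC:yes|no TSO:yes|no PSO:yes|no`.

SC:no TSO:yes PSO:yes

outcome vector order: (A.R0,B.R0,B.R1)
under SC → (0,0,1) (0,1,1) (1,0,0) (1,0,1) (1,1,1)
under TSO → (0,0,0) (0,0,1) (0,1,1) (1,0,0) (1,0,1) (1,1,1)
under PSO → (0,0,0) (0,0,1) (0,1,1) (1,0,0) (1,0,1) (1,1,1)
target (0,0,0) ∈ {TSO,PSO}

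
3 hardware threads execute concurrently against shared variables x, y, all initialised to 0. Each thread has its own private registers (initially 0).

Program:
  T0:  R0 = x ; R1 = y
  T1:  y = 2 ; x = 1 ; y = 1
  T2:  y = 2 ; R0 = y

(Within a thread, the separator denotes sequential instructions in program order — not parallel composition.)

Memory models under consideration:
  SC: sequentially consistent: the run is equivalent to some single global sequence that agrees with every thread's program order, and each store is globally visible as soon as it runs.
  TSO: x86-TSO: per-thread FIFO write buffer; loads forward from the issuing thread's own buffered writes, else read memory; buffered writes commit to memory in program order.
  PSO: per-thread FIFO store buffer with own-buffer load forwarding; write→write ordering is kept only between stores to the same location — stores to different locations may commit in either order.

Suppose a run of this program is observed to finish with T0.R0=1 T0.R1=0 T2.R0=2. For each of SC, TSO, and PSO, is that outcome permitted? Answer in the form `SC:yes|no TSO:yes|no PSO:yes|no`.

outcome vector order: (T0.R0,T0.R1,T2.R0)
[SC] allowed = {001; 002; 011; 012; 021; 022; 111; 112; 121; 122}
[TSO] allowed = {001; 002; 011; 012; 021; 022; 111; 112; 121; 122}
[PSO] allowed = {001; 002; 011; 012; 021; 022; 101; 102; 111; 112; 121; 122}
target 102 ∈ {PSO}

SC:no TSO:no PSO:yes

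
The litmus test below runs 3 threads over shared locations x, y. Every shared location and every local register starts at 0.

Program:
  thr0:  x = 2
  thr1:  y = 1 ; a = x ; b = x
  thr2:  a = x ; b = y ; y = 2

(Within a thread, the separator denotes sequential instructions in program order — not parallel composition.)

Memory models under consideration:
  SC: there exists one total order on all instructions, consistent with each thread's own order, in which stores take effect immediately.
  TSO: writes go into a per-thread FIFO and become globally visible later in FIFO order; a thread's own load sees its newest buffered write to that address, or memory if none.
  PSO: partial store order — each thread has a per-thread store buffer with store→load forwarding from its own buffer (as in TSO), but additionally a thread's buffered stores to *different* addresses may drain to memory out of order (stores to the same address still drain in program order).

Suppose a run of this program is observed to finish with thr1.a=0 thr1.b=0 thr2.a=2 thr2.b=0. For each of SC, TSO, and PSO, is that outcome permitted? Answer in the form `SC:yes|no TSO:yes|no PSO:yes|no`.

SC:no TSO:yes PSO:yes

outcome vector order: (thr1.a,thr1.b,thr2.a,thr2.b)
SC (10): 0/0/0/0, 0/0/0/1, 0/0/2/1, 0/2/0/0, 0/2/0/1, 0/2/2/1, 2/2/0/0, 2/2/0/1, 2/2/2/0, 2/2/2/1
TSO (12): 0/0/0/0, 0/0/0/1, 0/0/2/0, 0/0/2/1, 0/2/0/0, 0/2/0/1, 0/2/2/0, 0/2/2/1, 2/2/0/0, 2/2/0/1, 2/2/2/0, 2/2/2/1
PSO (12): 0/0/0/0, 0/0/0/1, 0/0/2/0, 0/0/2/1, 0/2/0/0, 0/2/0/1, 0/2/2/0, 0/2/2/1, 2/2/0/0, 2/2/0/1, 2/2/2/0, 2/2/2/1
target 0/0/2/0 ∈ {TSO,PSO}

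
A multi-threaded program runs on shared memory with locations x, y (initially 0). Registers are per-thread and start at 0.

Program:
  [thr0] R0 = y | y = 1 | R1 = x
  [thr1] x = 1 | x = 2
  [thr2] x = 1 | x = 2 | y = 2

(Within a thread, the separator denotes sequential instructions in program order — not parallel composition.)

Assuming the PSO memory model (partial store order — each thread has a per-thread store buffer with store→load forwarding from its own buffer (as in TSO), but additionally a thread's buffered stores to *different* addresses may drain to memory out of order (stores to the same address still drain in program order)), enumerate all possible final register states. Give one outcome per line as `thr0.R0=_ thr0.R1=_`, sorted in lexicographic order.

outcome vector order: (thr0.R0,thr0.R1)
|PSO outcomes| = 6

thr0.R0=0 thr0.R1=0
thr0.R0=0 thr0.R1=1
thr0.R0=0 thr0.R1=2
thr0.R0=2 thr0.R1=0
thr0.R0=2 thr0.R1=1
thr0.R0=2 thr0.R1=2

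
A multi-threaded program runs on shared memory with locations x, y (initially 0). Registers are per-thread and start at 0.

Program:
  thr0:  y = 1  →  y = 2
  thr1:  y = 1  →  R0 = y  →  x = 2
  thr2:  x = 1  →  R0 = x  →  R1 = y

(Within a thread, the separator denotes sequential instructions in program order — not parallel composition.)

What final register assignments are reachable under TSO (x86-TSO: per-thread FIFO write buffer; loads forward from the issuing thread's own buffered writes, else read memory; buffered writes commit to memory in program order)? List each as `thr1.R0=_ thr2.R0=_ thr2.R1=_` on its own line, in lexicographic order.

outcome vector order: (thr1.R0,thr2.R0,thr2.R1)
|TSO outcomes| = 9

thr1.R0=1 thr2.R0=1 thr2.R1=0
thr1.R0=1 thr2.R0=1 thr2.R1=1
thr1.R0=1 thr2.R0=1 thr2.R1=2
thr1.R0=1 thr2.R0=2 thr2.R1=1
thr1.R0=1 thr2.R0=2 thr2.R1=2
thr1.R0=2 thr2.R0=1 thr2.R1=0
thr1.R0=2 thr2.R0=1 thr2.R1=1
thr1.R0=2 thr2.R0=1 thr2.R1=2
thr1.R0=2 thr2.R0=2 thr2.R1=2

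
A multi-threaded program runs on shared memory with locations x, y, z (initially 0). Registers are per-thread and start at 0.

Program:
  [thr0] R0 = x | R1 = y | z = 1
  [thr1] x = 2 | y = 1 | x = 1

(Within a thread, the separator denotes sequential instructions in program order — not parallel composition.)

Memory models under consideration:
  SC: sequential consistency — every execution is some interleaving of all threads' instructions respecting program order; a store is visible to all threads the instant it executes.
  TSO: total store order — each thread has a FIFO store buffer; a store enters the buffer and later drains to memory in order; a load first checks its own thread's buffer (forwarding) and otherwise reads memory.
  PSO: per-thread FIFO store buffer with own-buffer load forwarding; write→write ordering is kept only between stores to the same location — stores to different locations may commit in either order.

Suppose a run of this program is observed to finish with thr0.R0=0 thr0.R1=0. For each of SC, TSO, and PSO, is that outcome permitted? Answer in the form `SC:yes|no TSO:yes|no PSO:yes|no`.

SC:yes TSO:yes PSO:yes

outcome vector order: (thr0.R0,thr0.R1)
under SC → 0/0 0/1 1/1 2/0 2/1
under TSO → 0/0 0/1 1/1 2/0 2/1
under PSO → 0/0 0/1 1/0 1/1 2/0 2/1
target 0/0 ∈ {SC,TSO,PSO}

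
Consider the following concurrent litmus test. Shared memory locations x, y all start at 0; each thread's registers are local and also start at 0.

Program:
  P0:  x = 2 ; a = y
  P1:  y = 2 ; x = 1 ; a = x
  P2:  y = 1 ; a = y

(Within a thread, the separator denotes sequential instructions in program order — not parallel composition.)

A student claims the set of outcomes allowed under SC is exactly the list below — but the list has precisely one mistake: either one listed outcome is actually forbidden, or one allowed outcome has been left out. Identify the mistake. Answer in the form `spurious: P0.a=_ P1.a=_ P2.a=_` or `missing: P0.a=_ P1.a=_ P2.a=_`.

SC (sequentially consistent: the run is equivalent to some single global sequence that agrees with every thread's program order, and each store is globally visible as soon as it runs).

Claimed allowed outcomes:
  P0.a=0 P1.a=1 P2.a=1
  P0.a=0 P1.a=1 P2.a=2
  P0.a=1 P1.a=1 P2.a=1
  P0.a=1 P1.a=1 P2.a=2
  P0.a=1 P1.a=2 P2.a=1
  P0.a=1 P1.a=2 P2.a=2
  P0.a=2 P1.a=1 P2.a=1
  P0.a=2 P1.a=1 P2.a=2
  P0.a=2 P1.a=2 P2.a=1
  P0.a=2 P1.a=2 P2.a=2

outcome vector order: (P0.a,P1.a,P2.a)
SC: 9 outcomes — {(0,1,1), (0,1,2), (1,1,1), (1,1,2), (1,2,1), (2,1,1), (2,1,2), (2,2,1), (2,2,2)}
claimed∖SC = {(1,2,2)}

spurious: P0.a=1 P1.a=2 P2.a=2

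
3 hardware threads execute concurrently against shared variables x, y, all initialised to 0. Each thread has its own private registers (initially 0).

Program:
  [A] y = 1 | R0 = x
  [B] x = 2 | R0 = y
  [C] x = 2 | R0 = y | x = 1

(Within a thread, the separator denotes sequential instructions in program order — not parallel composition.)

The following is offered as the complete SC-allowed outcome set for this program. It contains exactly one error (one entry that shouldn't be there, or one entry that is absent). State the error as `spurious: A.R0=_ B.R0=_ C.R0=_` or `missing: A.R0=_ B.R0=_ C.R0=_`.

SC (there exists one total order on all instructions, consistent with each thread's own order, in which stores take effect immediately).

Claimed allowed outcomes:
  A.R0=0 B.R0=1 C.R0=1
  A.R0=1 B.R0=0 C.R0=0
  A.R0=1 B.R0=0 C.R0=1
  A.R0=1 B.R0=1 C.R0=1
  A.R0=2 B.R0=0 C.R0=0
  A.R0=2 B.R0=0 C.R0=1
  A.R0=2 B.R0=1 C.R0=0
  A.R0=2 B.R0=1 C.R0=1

missing: A.R0=1 B.R0=1 C.R0=0

outcome vector order: (A.R0,B.R0,C.R0)
[SC] allowed = {<0 1 1> <1 0 0> <1 0 1> <1 1 0> <1 1 1> <2 0 0> <2 0 1> <2 1 0> <2 1 1>}
SC∖claimed = {<1 1 0>}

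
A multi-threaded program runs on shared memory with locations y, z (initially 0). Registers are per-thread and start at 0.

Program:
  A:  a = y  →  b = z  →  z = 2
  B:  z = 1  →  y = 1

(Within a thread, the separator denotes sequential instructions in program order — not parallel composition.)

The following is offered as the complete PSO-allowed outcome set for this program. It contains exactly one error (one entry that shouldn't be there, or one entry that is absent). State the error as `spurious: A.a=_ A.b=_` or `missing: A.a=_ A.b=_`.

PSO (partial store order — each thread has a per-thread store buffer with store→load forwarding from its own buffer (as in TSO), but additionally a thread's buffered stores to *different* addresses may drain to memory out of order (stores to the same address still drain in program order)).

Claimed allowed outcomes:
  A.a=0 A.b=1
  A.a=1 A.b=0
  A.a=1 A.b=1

outcome vector order: (A.a,A.b)
under PSO → (0,0); (0,1); (1,0); (1,1)
PSO∖claimed = {(0,0)}

missing: A.a=0 A.b=0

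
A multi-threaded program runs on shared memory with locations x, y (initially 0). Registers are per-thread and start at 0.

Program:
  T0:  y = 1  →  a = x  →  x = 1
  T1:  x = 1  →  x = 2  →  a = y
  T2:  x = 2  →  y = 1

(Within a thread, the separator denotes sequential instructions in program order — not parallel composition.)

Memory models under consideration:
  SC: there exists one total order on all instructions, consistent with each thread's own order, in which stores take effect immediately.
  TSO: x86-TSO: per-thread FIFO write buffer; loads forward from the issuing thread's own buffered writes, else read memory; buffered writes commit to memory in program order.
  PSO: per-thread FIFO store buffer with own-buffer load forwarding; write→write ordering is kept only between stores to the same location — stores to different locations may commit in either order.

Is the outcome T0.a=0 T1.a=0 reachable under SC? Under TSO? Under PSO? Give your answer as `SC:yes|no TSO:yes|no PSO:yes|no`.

outcome vector order: (T0.a,T1.a)
under SC → 01 11 20 21
under TSO → 00 01 10 11 20 21
under PSO → 00 01 10 11 20 21
target 00 ∈ {TSO,PSO}

SC:no TSO:yes PSO:yes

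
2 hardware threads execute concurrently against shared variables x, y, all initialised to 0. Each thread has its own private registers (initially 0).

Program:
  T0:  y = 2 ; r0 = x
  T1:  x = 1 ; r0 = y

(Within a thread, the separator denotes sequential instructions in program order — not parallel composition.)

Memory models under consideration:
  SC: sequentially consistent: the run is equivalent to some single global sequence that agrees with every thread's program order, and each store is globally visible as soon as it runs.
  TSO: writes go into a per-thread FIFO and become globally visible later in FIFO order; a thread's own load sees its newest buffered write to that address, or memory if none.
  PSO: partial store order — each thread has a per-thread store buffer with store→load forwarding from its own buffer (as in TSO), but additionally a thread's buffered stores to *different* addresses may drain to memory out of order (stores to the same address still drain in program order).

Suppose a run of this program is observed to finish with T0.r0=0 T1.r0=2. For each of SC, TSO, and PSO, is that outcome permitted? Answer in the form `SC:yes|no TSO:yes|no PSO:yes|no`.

outcome vector order: (T0.r0,T1.r0)
SC (3): 0/2 1/0 1/2
TSO (4): 0/0 0/2 1/0 1/2
PSO (4): 0/0 0/2 1/0 1/2
target 0/2 ∈ {SC,TSO,PSO}

SC:yes TSO:yes PSO:yes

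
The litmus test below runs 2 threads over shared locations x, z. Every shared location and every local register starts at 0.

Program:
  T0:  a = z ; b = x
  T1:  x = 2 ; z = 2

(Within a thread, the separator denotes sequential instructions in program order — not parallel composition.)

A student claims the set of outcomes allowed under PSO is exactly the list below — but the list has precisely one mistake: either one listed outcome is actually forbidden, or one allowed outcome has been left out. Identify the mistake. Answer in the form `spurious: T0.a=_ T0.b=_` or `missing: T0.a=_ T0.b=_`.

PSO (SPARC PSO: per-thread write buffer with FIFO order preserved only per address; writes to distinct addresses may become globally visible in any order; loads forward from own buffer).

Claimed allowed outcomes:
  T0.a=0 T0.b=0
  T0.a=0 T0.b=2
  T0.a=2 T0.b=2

outcome vector order: (T0.a,T0.b)
PSO: 4 outcomes — {(0,0) (0,2) (2,0) (2,2)}
PSO∖claimed = {(2,0)}

missing: T0.a=2 T0.b=0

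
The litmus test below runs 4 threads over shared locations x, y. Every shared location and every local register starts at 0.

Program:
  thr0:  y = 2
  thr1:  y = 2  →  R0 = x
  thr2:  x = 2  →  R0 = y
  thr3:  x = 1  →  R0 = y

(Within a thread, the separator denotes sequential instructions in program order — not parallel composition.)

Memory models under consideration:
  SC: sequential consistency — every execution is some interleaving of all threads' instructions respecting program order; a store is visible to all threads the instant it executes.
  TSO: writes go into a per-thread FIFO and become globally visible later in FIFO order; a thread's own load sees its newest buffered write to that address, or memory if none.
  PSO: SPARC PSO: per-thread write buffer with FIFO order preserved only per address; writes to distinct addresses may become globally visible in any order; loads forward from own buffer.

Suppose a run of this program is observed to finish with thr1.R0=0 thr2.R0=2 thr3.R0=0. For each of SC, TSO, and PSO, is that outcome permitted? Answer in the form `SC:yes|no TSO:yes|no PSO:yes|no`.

outcome vector order: (thr1.R0,thr2.R0,thr3.R0)
under SC → 0/2/2 1/0/0 1/0/2 1/2/0 1/2/2 2/0/0 2/0/2 2/2/0 2/2/2
under TSO → 0/0/0 0/0/2 0/2/0 0/2/2 1/0/0 1/0/2 1/2/0 1/2/2 2/0/0 2/0/2 2/2/0 2/2/2
under PSO → 0/0/0 0/0/2 0/2/0 0/2/2 1/0/0 1/0/2 1/2/0 1/2/2 2/0/0 2/0/2 2/2/0 2/2/2
target 0/2/0 ∈ {TSO,PSO}

SC:no TSO:yes PSO:yes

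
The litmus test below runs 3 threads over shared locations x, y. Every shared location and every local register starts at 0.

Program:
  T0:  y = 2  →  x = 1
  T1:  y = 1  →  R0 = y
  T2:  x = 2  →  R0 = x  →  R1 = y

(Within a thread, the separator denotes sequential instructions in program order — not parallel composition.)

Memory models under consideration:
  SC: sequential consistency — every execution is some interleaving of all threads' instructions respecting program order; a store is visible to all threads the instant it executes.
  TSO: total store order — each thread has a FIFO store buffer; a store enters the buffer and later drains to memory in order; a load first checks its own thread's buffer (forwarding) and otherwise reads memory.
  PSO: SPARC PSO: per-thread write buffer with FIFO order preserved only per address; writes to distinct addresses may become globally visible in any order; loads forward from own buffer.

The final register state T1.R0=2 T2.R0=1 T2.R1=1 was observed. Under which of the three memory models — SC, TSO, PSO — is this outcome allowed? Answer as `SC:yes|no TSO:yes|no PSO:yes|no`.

outcome vector order: (T1.R0,T2.R0,T2.R1)
[SC] allowed = {1/1/1, 1/1/2, 1/2/0, 1/2/1, 1/2/2, 2/1/2, 2/2/0, 2/2/1, 2/2/2}
[TSO] allowed = {1/1/1, 1/1/2, 1/2/0, 1/2/1, 1/2/2, 2/1/2, 2/2/0, 2/2/1, 2/2/2}
[PSO] allowed = {1/1/0, 1/1/1, 1/1/2, 1/2/0, 1/2/1, 1/2/2, 2/1/0, 2/1/1, 2/1/2, 2/2/0, 2/2/1, 2/2/2}
target 2/1/1 ∈ {PSO}

SC:no TSO:no PSO:yes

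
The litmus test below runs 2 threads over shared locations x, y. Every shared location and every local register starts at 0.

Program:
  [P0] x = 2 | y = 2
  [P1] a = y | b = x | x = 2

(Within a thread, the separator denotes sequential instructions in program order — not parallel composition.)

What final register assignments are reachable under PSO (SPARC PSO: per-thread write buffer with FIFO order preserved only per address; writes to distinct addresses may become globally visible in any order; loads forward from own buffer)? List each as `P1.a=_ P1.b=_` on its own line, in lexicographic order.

P1.a=0 P1.b=0
P1.a=0 P1.b=2
P1.a=2 P1.b=0
P1.a=2 P1.b=2

outcome vector order: (P1.a,P1.b)
|PSO outcomes| = 4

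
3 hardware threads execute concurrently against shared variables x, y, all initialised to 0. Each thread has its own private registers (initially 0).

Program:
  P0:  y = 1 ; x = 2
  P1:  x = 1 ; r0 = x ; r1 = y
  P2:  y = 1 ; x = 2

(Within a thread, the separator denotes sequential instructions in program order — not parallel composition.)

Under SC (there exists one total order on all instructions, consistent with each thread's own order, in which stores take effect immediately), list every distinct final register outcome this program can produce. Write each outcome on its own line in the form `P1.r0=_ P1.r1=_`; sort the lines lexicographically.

P1.r0=1 P1.r1=0
P1.r0=1 P1.r1=1
P1.r0=2 P1.r1=1

outcome vector order: (P1.r0,P1.r1)
|SC outcomes| = 3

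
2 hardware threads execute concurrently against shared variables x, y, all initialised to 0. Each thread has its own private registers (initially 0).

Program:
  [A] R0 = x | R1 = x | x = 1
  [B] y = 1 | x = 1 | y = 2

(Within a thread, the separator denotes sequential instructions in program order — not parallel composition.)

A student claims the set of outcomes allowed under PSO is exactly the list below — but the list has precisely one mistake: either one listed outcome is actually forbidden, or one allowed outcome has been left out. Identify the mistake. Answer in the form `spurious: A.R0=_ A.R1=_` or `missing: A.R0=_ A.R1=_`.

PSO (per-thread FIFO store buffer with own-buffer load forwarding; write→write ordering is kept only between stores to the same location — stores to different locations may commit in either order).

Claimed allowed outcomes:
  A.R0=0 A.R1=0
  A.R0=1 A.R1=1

missing: A.R0=0 A.R1=1

outcome vector order: (A.R0,A.R1)
under PSO → 00; 01; 11
PSO∖claimed = {01}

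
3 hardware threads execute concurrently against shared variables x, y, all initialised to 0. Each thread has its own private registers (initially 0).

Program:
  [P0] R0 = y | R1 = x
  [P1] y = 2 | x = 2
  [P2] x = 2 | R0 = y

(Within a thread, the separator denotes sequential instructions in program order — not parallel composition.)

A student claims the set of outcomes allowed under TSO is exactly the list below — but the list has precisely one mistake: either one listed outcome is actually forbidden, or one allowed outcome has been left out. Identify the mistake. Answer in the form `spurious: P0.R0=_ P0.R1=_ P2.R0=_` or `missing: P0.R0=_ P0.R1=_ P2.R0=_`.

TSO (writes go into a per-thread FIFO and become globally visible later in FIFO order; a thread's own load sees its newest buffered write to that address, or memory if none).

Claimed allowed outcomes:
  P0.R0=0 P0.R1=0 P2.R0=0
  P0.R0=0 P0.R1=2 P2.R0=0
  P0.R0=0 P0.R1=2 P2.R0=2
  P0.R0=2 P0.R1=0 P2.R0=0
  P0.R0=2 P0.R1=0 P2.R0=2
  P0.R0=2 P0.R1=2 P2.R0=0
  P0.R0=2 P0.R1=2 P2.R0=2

missing: P0.R0=0 P0.R1=0 P2.R0=2

outcome vector order: (P0.R0,P0.R1,P2.R0)
under TSO → 0/0/0 0/0/2 0/2/0 0/2/2 2/0/0 2/0/2 2/2/0 2/2/2
TSO∖claimed = {0/0/2}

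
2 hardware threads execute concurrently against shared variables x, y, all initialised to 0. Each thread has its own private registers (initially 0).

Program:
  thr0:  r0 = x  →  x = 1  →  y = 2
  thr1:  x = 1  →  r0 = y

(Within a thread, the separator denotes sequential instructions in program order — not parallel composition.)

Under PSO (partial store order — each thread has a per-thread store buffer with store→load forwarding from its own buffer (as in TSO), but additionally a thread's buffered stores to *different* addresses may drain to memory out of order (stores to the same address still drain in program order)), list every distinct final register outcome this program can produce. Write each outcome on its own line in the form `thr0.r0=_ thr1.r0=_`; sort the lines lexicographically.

thr0.r0=0 thr1.r0=0
thr0.r0=0 thr1.r0=2
thr0.r0=1 thr1.r0=0
thr0.r0=1 thr1.r0=2

outcome vector order: (thr0.r0,thr1.r0)
|PSO outcomes| = 4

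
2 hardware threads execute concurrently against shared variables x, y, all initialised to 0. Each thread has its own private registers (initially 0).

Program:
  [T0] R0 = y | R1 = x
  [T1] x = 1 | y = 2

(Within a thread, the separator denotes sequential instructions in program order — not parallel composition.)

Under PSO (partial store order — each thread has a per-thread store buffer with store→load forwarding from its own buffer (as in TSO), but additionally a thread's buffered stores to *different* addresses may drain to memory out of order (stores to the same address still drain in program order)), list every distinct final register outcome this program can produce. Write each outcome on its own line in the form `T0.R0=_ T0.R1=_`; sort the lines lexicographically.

T0.R0=0 T0.R1=0
T0.R0=0 T0.R1=1
T0.R0=2 T0.R1=0
T0.R0=2 T0.R1=1

outcome vector order: (T0.R0,T0.R1)
|PSO outcomes| = 4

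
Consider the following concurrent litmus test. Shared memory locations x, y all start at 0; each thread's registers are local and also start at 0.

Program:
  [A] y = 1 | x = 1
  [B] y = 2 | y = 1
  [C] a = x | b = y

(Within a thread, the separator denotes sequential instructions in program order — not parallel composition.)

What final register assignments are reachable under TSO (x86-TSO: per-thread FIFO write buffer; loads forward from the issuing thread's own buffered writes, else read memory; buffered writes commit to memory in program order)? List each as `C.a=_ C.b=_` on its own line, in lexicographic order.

C.a=0 C.b=0
C.a=0 C.b=1
C.a=0 C.b=2
C.a=1 C.b=1
C.a=1 C.b=2

outcome vector order: (C.a,C.b)
|TSO outcomes| = 5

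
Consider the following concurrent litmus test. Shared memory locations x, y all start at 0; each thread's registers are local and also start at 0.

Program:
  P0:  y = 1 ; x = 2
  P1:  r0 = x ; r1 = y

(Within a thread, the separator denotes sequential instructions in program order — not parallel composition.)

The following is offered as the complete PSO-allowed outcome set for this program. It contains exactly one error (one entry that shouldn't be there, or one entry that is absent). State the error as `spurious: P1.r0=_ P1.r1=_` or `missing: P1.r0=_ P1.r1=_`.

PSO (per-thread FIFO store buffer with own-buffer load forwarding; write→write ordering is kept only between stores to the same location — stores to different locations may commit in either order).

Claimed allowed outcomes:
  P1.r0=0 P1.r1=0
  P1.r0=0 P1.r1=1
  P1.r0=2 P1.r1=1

missing: P1.r0=2 P1.r1=0

outcome vector order: (P1.r0,P1.r1)
PSO: 4 outcomes — {(0,0) (0,1) (2,0) (2,1)}
PSO∖claimed = {(2,0)}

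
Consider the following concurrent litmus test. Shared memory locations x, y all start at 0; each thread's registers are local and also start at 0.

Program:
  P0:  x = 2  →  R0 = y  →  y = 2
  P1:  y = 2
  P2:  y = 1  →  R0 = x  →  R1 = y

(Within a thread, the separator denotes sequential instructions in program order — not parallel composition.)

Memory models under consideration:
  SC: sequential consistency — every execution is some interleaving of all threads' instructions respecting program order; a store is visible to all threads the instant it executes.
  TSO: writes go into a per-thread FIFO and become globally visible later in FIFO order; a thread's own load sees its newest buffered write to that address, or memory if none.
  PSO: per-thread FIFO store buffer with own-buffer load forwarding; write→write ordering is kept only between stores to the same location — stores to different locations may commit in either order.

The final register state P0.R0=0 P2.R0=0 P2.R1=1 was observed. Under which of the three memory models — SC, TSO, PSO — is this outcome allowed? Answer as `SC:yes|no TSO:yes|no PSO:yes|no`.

SC:no TSO:yes PSO:yes

outcome vector order: (P0.R0,P2.R0,P2.R1)
SC (10): 021 022 101 102 121 122 201 202 221 222
TSO (12): 001 002 021 022 101 102 121 122 201 202 221 222
PSO (12): 001 002 021 022 101 102 121 122 201 202 221 222
target 001 ∈ {TSO,PSO}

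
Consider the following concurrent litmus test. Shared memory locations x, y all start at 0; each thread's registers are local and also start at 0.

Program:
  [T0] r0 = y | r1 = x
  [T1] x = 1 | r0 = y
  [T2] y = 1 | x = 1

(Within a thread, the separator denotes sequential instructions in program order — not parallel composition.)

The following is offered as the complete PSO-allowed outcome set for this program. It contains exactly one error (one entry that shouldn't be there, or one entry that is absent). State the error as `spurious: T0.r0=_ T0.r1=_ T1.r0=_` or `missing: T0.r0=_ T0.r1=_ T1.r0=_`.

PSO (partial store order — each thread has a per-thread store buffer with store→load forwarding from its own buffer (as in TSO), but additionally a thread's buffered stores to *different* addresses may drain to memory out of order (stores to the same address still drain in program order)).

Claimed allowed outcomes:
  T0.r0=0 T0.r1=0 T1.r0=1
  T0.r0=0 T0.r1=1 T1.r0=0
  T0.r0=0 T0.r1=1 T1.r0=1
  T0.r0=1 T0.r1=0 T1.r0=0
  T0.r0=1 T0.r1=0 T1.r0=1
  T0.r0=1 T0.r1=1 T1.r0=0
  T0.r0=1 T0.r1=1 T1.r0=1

outcome vector order: (T0.r0,T0.r1,T1.r0)
PSO (8): <0 0 0> <0 0 1> <0 1 0> <0 1 1> <1 0 0> <1 0 1> <1 1 0> <1 1 1>
PSO∖claimed = {<0 0 0>}

missing: T0.r0=0 T0.r1=0 T1.r0=0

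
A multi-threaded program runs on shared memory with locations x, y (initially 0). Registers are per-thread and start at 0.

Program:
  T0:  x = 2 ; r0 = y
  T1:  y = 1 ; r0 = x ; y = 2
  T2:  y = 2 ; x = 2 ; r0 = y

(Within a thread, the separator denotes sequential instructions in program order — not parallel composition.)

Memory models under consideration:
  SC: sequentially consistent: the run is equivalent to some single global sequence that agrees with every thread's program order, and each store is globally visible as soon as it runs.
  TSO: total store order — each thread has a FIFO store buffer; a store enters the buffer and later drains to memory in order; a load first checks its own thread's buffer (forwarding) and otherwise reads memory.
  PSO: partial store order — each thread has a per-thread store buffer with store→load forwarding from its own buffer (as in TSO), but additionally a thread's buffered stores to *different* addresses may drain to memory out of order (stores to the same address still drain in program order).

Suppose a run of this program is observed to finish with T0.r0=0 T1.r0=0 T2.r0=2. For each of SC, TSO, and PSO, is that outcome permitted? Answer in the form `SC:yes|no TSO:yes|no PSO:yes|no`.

outcome vector order: (T0.r0,T1.r0,T2.r0)
under SC → <0 2 1>; <0 2 2>; <1 0 1>; <1 0 2>; <1 2 1>; <1 2 2>; <2 0 1>; <2 0 2>; <2 2 1>; <2 2 2>
under TSO → <0 0 1>; <0 0 2>; <0 2 1>; <0 2 2>; <1 0 1>; <1 0 2>; <1 2 1>; <1 2 2>; <2 0 1>; <2 0 2>; <2 2 1>; <2 2 2>
under PSO → <0 0 1>; <0 0 2>; <0 2 1>; <0 2 2>; <1 0 1>; <1 0 2>; <1 2 1>; <1 2 2>; <2 0 1>; <2 0 2>; <2 2 1>; <2 2 2>
target <0 0 2> ∈ {TSO,PSO}

SC:no TSO:yes PSO:yes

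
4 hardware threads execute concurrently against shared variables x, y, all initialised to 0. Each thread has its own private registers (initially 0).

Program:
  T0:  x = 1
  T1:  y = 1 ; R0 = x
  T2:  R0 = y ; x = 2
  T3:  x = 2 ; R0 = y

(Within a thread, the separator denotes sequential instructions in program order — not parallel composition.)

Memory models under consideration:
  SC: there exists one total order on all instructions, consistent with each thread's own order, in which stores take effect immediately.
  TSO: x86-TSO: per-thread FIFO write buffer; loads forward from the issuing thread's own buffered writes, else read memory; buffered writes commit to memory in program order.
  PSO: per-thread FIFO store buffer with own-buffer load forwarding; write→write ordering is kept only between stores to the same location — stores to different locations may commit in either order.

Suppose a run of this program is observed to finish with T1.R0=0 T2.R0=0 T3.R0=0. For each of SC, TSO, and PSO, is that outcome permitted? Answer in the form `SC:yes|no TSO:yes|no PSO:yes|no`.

SC:no TSO:yes PSO:yes

outcome vector order: (T1.R0,T2.R0,T3.R0)
SC: 10 outcomes — {<0 0 1>, <0 1 1>, <1 0 0>, <1 0 1>, <1 1 0>, <1 1 1>, <2 0 0>, <2 0 1>, <2 1 0>, <2 1 1>}
TSO: 12 outcomes — {<0 0 0>, <0 0 1>, <0 1 0>, <0 1 1>, <1 0 0>, <1 0 1>, <1 1 0>, <1 1 1>, <2 0 0>, <2 0 1>, <2 1 0>, <2 1 1>}
PSO: 12 outcomes — {<0 0 0>, <0 0 1>, <0 1 0>, <0 1 1>, <1 0 0>, <1 0 1>, <1 1 0>, <1 1 1>, <2 0 0>, <2 0 1>, <2 1 0>, <2 1 1>}
target <0 0 0> ∈ {TSO,PSO}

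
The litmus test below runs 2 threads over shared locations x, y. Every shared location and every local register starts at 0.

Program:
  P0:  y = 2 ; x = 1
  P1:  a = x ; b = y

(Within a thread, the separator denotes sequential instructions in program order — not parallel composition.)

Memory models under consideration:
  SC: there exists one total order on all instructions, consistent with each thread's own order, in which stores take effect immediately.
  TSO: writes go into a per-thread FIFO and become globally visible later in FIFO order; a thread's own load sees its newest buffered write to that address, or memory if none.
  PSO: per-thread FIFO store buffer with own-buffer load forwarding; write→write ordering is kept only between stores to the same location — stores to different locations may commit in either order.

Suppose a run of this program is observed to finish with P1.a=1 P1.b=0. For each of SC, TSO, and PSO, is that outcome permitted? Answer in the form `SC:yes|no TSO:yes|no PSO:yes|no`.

SC:no TSO:no PSO:yes

outcome vector order: (P1.a,P1.b)
[SC] allowed = {(0,0) (0,2) (1,2)}
[TSO] allowed = {(0,0) (0,2) (1,2)}
[PSO] allowed = {(0,0) (0,2) (1,0) (1,2)}
target (1,0) ∈ {PSO}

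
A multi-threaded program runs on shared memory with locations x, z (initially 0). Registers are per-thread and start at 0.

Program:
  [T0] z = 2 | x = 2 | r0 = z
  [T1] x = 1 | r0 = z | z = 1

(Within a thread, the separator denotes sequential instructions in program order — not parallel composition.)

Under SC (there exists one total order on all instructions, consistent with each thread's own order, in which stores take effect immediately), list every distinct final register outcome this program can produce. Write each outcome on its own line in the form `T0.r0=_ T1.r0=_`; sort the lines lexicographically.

T0.r0=1 T1.r0=0
T0.r0=1 T1.r0=2
T0.r0=2 T1.r0=0
T0.r0=2 T1.r0=2

outcome vector order: (T0.r0,T1.r0)
|SC outcomes| = 4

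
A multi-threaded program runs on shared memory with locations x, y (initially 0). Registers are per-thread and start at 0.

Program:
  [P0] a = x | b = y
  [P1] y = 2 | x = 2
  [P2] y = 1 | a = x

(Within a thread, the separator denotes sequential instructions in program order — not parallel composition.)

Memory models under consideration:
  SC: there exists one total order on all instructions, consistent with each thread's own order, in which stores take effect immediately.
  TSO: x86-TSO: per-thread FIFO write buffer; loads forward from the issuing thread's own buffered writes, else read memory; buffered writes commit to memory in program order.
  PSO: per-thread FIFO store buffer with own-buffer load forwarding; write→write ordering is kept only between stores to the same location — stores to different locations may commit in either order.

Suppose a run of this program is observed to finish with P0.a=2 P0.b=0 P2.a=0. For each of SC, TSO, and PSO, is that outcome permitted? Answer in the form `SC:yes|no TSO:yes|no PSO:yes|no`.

outcome vector order: (P0.a,P0.b,P2.a)
[SC] allowed = {0/0/0; 0/0/2; 0/1/0; 0/1/2; 0/2/0; 0/2/2; 2/1/0; 2/1/2; 2/2/0; 2/2/2}
[TSO] allowed = {0/0/0; 0/0/2; 0/1/0; 0/1/2; 0/2/0; 0/2/2; 2/1/0; 2/1/2; 2/2/0; 2/2/2}
[PSO] allowed = {0/0/0; 0/0/2; 0/1/0; 0/1/2; 0/2/0; 0/2/2; 2/0/0; 2/0/2; 2/1/0; 2/1/2; 2/2/0; 2/2/2}
target 2/0/0 ∈ {PSO}

SC:no TSO:no PSO:yes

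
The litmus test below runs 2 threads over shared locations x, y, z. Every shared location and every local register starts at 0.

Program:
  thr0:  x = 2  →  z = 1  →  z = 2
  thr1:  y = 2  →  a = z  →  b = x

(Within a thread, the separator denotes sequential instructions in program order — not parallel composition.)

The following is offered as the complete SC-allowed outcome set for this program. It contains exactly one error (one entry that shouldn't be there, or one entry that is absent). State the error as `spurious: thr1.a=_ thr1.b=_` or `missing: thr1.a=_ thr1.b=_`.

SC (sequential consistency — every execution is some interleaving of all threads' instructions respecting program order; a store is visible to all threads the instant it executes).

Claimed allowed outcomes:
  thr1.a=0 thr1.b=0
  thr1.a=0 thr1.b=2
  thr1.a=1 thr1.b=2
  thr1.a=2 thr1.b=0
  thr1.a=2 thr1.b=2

spurious: thr1.a=2 thr1.b=0

outcome vector order: (thr1.a,thr1.b)
SC: 4 outcomes — {(0,0), (0,2), (1,2), (2,2)}
claimed∖SC = {(2,0)}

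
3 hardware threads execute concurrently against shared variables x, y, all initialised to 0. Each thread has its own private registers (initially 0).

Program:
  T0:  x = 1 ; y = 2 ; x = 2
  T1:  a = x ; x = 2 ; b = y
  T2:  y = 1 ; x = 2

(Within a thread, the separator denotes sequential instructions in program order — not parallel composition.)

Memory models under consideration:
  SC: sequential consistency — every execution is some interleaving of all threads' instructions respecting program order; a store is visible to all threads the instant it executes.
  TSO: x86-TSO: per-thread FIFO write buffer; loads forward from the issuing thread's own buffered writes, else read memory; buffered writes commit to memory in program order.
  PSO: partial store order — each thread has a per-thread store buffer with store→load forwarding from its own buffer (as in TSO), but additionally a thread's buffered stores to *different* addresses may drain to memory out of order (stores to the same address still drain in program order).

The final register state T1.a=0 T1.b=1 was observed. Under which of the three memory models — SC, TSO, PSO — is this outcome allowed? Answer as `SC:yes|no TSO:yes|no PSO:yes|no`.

SC:yes TSO:yes PSO:yes

outcome vector order: (T1.a,T1.b)
[SC] allowed = {0/0, 0/1, 0/2, 1/0, 1/1, 1/2, 2/1, 2/2}
[TSO] allowed = {0/0, 0/1, 0/2, 1/0, 1/1, 1/2, 2/1, 2/2}
[PSO] allowed = {0/0, 0/1, 0/2, 1/0, 1/1, 1/2, 2/0, 2/1, 2/2}
target 0/1 ∈ {SC,TSO,PSO}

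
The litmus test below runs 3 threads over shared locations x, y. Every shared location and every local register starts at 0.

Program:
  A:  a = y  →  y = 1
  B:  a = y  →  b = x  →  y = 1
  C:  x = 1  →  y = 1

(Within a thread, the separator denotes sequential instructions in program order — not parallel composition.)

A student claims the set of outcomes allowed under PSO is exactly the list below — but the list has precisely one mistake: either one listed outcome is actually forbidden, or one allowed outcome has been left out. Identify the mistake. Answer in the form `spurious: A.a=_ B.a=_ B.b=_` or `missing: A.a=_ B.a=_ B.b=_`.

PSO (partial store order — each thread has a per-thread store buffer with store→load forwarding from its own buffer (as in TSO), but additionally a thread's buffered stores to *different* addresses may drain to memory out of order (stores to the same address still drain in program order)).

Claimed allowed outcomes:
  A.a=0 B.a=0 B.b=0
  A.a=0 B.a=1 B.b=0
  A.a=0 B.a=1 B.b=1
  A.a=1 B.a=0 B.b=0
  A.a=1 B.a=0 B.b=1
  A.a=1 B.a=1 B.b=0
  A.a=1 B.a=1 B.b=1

missing: A.a=0 B.a=0 B.b=1

outcome vector order: (A.a,B.a,B.b)
PSO: 8 outcomes — {<0 0 0>; <0 0 1>; <0 1 0>; <0 1 1>; <1 0 0>; <1 0 1>; <1 1 0>; <1 1 1>}
PSO∖claimed = {<0 0 1>}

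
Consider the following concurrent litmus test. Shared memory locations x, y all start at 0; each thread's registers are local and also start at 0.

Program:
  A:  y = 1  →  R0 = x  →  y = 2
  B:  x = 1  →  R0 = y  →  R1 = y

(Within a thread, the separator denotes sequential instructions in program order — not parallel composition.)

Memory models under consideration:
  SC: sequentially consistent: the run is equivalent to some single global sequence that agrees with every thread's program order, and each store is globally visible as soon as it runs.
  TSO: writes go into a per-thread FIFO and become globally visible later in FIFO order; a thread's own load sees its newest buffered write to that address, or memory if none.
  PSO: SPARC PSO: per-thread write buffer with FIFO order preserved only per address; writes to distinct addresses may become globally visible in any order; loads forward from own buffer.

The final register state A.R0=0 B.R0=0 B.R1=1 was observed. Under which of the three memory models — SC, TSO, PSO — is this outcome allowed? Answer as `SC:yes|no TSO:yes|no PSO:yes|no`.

SC:no TSO:yes PSO:yes

outcome vector order: (A.R0,B.R0,B.R1)
SC: 9 outcomes — {<0 1 1> <0 1 2> <0 2 2> <1 0 0> <1 0 1> <1 0 2> <1 1 1> <1 1 2> <1 2 2>}
TSO: 12 outcomes — {<0 0 0> <0 0 1> <0 0 2> <0 1 1> <0 1 2> <0 2 2> <1 0 0> <1 0 1> <1 0 2> <1 1 1> <1 1 2> <1 2 2>}
PSO: 12 outcomes — {<0 0 0> <0 0 1> <0 0 2> <0 1 1> <0 1 2> <0 2 2> <1 0 0> <1 0 1> <1 0 2> <1 1 1> <1 1 2> <1 2 2>}
target <0 0 1> ∈ {TSO,PSO}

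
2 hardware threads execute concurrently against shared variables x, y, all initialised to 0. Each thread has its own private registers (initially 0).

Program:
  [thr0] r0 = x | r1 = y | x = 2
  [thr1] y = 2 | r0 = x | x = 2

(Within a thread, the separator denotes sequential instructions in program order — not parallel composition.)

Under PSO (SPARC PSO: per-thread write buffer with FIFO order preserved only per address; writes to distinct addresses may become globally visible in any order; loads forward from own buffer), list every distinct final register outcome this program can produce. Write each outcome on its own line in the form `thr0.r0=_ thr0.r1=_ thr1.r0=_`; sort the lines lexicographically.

outcome vector order: (thr0.r0,thr0.r1,thr1.r0)
|PSO outcomes| = 6

thr0.r0=0 thr0.r1=0 thr1.r0=0
thr0.r0=0 thr0.r1=0 thr1.r0=2
thr0.r0=0 thr0.r1=2 thr1.r0=0
thr0.r0=0 thr0.r1=2 thr1.r0=2
thr0.r0=2 thr0.r1=0 thr1.r0=0
thr0.r0=2 thr0.r1=2 thr1.r0=0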